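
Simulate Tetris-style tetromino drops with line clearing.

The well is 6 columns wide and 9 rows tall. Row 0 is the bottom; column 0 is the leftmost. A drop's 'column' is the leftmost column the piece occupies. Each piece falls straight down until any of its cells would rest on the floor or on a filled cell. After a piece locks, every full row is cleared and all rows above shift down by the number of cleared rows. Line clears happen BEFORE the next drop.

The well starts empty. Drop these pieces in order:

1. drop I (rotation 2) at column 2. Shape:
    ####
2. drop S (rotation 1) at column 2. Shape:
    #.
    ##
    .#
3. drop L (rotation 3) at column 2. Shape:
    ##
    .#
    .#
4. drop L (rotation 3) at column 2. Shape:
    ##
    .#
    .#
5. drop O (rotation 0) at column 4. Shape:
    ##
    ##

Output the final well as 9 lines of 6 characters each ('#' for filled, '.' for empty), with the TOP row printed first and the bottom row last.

Answer: ..##..
...#..
...#..
..##..
...#..
..##..
..####
...###
..####

Derivation:
Drop 1: I rot2 at col 2 lands with bottom-row=0; cleared 0 line(s) (total 0); column heights now [0 0 1 1 1 1], max=1
Drop 2: S rot1 at col 2 lands with bottom-row=1; cleared 0 line(s) (total 0); column heights now [0 0 4 3 1 1], max=4
Drop 3: L rot3 at col 2 lands with bottom-row=3; cleared 0 line(s) (total 0); column heights now [0 0 6 6 1 1], max=6
Drop 4: L rot3 at col 2 lands with bottom-row=6; cleared 0 line(s) (total 0); column heights now [0 0 9 9 1 1], max=9
Drop 5: O rot0 at col 4 lands with bottom-row=1; cleared 0 line(s) (total 0); column heights now [0 0 9 9 3 3], max=9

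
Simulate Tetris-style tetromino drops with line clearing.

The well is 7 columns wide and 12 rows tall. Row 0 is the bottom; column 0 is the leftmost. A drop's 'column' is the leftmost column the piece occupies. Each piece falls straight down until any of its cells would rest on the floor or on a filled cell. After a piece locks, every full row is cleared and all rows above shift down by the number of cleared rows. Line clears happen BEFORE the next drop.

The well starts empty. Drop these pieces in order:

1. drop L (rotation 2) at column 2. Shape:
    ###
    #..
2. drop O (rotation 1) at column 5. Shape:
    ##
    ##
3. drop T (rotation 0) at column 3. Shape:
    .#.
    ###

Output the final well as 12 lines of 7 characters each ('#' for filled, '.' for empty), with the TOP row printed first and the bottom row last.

Answer: .......
.......
.......
.......
.......
.......
.......
.......
....#..
...###.
..#####
..#..##

Derivation:
Drop 1: L rot2 at col 2 lands with bottom-row=0; cleared 0 line(s) (total 0); column heights now [0 0 2 2 2 0 0], max=2
Drop 2: O rot1 at col 5 lands with bottom-row=0; cleared 0 line(s) (total 0); column heights now [0 0 2 2 2 2 2], max=2
Drop 3: T rot0 at col 3 lands with bottom-row=2; cleared 0 line(s) (total 0); column heights now [0 0 2 3 4 3 2], max=4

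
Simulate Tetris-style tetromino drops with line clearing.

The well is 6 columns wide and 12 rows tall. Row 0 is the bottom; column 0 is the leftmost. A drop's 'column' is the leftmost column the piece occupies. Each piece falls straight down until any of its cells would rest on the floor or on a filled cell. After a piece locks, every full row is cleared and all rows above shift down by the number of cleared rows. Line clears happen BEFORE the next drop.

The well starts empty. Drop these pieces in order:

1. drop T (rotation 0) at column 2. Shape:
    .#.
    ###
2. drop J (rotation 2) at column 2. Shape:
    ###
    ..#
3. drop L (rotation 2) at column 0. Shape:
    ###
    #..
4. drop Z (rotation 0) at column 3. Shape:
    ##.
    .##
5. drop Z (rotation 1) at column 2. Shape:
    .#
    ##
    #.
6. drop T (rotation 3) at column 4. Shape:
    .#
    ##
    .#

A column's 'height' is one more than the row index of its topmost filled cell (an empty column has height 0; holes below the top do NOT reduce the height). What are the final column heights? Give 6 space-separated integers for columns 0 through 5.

Drop 1: T rot0 at col 2 lands with bottom-row=0; cleared 0 line(s) (total 0); column heights now [0 0 1 2 1 0], max=2
Drop 2: J rot2 at col 2 lands with bottom-row=1; cleared 0 line(s) (total 0); column heights now [0 0 3 3 3 0], max=3
Drop 3: L rot2 at col 0 lands with bottom-row=2; cleared 0 line(s) (total 0); column heights now [4 4 4 3 3 0], max=4
Drop 4: Z rot0 at col 3 lands with bottom-row=3; cleared 0 line(s) (total 0); column heights now [4 4 4 5 5 4], max=5
Drop 5: Z rot1 at col 2 lands with bottom-row=4; cleared 0 line(s) (total 0); column heights now [4 4 6 7 5 4], max=7
Drop 6: T rot3 at col 4 lands with bottom-row=4; cleared 0 line(s) (total 0); column heights now [4 4 6 7 6 7], max=7

Answer: 4 4 6 7 6 7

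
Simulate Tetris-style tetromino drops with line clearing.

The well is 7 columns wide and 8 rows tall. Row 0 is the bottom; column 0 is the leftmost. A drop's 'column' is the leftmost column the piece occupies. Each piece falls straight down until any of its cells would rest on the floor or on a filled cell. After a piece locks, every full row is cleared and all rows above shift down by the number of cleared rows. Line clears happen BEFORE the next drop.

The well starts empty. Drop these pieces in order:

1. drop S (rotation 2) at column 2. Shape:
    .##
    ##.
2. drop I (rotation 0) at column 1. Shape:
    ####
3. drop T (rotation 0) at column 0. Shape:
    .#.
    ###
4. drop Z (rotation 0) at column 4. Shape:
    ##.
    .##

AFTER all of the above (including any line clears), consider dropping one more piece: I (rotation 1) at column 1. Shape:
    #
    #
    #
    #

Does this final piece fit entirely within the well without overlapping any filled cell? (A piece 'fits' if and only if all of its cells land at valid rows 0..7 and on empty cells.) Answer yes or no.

Drop 1: S rot2 at col 2 lands with bottom-row=0; cleared 0 line(s) (total 0); column heights now [0 0 1 2 2 0 0], max=2
Drop 2: I rot0 at col 1 lands with bottom-row=2; cleared 0 line(s) (total 0); column heights now [0 3 3 3 3 0 0], max=3
Drop 3: T rot0 at col 0 lands with bottom-row=3; cleared 0 line(s) (total 0); column heights now [4 5 4 3 3 0 0], max=5
Drop 4: Z rot0 at col 4 lands with bottom-row=2; cleared 0 line(s) (total 0); column heights now [4 5 4 3 4 4 3], max=5
Test piece I rot1 at col 1 (width 1): heights before test = [4 5 4 3 4 4 3]; fits = False

Answer: no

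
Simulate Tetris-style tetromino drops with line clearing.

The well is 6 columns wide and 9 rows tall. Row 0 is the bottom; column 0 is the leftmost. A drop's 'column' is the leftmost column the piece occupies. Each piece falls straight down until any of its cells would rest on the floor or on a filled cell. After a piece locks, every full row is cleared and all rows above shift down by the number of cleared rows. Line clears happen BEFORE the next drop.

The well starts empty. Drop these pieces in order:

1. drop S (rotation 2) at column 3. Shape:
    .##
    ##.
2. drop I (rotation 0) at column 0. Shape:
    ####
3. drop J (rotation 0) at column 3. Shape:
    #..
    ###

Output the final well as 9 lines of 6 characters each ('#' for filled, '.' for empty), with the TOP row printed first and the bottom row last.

Answer: ......
......
......
......
......
......
...#..
...###
...##.

Derivation:
Drop 1: S rot2 at col 3 lands with bottom-row=0; cleared 0 line(s) (total 0); column heights now [0 0 0 1 2 2], max=2
Drop 2: I rot0 at col 0 lands with bottom-row=1; cleared 1 line(s) (total 1); column heights now [0 0 0 1 1 0], max=1
Drop 3: J rot0 at col 3 lands with bottom-row=1; cleared 0 line(s) (total 1); column heights now [0 0 0 3 2 2], max=3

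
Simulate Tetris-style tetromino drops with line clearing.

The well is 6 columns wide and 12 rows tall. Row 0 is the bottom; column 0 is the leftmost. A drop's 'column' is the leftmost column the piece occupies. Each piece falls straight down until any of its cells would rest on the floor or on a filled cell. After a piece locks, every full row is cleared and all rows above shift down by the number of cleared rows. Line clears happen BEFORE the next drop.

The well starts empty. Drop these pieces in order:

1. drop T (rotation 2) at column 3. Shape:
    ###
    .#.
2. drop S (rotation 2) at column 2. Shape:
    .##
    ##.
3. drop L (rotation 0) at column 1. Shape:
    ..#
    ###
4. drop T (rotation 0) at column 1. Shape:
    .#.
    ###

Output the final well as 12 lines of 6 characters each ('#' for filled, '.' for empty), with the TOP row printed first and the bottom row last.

Drop 1: T rot2 at col 3 lands with bottom-row=0; cleared 0 line(s) (total 0); column heights now [0 0 0 2 2 2], max=2
Drop 2: S rot2 at col 2 lands with bottom-row=2; cleared 0 line(s) (total 0); column heights now [0 0 3 4 4 2], max=4
Drop 3: L rot0 at col 1 lands with bottom-row=4; cleared 0 line(s) (total 0); column heights now [0 5 5 6 4 2], max=6
Drop 4: T rot0 at col 1 lands with bottom-row=6; cleared 0 line(s) (total 0); column heights now [0 7 8 7 4 2], max=8

Answer: ......
......
......
......
..#...
.###..
...#..
.###..
...##.
..##..
...###
....#.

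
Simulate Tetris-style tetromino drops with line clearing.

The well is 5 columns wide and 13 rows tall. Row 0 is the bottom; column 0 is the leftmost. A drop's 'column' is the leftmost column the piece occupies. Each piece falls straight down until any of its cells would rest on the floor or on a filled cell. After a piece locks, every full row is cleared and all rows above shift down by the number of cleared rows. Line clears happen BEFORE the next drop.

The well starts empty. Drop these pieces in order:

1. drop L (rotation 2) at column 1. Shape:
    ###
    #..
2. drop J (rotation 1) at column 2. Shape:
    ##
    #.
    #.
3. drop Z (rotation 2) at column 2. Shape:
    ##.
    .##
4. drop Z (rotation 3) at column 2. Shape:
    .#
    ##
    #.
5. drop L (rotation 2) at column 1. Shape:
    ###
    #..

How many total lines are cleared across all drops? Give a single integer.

Answer: 0

Derivation:
Drop 1: L rot2 at col 1 lands with bottom-row=0; cleared 0 line(s) (total 0); column heights now [0 2 2 2 0], max=2
Drop 2: J rot1 at col 2 lands with bottom-row=2; cleared 0 line(s) (total 0); column heights now [0 2 5 5 0], max=5
Drop 3: Z rot2 at col 2 lands with bottom-row=5; cleared 0 line(s) (total 0); column heights now [0 2 7 7 6], max=7
Drop 4: Z rot3 at col 2 lands with bottom-row=7; cleared 0 line(s) (total 0); column heights now [0 2 9 10 6], max=10
Drop 5: L rot2 at col 1 lands with bottom-row=9; cleared 0 line(s) (total 0); column heights now [0 11 11 11 6], max=11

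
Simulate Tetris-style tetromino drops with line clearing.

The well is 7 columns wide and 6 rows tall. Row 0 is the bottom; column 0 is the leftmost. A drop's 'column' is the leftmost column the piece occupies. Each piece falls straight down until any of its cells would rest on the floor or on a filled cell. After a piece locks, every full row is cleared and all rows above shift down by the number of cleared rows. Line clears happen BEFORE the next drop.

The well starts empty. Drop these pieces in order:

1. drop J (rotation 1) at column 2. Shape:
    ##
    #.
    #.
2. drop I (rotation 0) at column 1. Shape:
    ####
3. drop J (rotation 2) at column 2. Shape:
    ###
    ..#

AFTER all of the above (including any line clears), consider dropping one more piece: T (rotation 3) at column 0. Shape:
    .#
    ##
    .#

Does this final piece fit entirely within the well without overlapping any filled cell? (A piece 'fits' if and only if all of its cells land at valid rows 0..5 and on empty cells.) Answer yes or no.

Drop 1: J rot1 at col 2 lands with bottom-row=0; cleared 0 line(s) (total 0); column heights now [0 0 3 3 0 0 0], max=3
Drop 2: I rot0 at col 1 lands with bottom-row=3; cleared 0 line(s) (total 0); column heights now [0 4 4 4 4 0 0], max=4
Drop 3: J rot2 at col 2 lands with bottom-row=4; cleared 0 line(s) (total 0); column heights now [0 4 6 6 6 0 0], max=6
Test piece T rot3 at col 0 (width 2): heights before test = [0 4 6 6 6 0 0]; fits = False

Answer: no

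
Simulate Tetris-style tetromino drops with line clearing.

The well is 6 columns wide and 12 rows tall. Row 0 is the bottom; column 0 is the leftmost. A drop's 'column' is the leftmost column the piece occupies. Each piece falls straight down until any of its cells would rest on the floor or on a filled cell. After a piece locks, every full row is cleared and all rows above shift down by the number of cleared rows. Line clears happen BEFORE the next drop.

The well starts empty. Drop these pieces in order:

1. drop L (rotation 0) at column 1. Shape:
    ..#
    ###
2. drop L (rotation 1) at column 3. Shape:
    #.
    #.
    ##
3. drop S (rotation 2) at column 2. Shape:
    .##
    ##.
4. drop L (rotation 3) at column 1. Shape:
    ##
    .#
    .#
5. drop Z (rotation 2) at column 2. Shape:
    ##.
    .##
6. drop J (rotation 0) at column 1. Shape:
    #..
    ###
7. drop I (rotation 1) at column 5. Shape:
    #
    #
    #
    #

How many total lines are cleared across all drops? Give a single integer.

Answer: 0

Derivation:
Drop 1: L rot0 at col 1 lands with bottom-row=0; cleared 0 line(s) (total 0); column heights now [0 1 1 2 0 0], max=2
Drop 2: L rot1 at col 3 lands with bottom-row=2; cleared 0 line(s) (total 0); column heights now [0 1 1 5 3 0], max=5
Drop 3: S rot2 at col 2 lands with bottom-row=5; cleared 0 line(s) (total 0); column heights now [0 1 6 7 7 0], max=7
Drop 4: L rot3 at col 1 lands with bottom-row=6; cleared 0 line(s) (total 0); column heights now [0 9 9 7 7 0], max=9
Drop 5: Z rot2 at col 2 lands with bottom-row=8; cleared 0 line(s) (total 0); column heights now [0 9 10 10 9 0], max=10
Drop 6: J rot0 at col 1 lands with bottom-row=10; cleared 0 line(s) (total 0); column heights now [0 12 11 11 9 0], max=12
Drop 7: I rot1 at col 5 lands with bottom-row=0; cleared 0 line(s) (total 0); column heights now [0 12 11 11 9 4], max=12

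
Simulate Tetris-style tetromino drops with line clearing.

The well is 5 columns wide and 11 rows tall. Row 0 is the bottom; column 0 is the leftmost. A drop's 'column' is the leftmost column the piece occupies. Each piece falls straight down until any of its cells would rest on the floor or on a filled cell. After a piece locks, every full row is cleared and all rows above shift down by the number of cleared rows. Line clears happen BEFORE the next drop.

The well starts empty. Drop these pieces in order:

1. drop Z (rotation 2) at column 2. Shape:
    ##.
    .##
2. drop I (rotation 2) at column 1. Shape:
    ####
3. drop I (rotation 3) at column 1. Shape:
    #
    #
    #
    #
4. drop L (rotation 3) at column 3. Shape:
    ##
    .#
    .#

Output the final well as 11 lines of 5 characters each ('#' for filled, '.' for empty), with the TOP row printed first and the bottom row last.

Answer: .....
.....
.....
.....
.#...
.#.##
.#..#
.#..#
.####
..##.
...##

Derivation:
Drop 1: Z rot2 at col 2 lands with bottom-row=0; cleared 0 line(s) (total 0); column heights now [0 0 2 2 1], max=2
Drop 2: I rot2 at col 1 lands with bottom-row=2; cleared 0 line(s) (total 0); column heights now [0 3 3 3 3], max=3
Drop 3: I rot3 at col 1 lands with bottom-row=3; cleared 0 line(s) (total 0); column heights now [0 7 3 3 3], max=7
Drop 4: L rot3 at col 3 lands with bottom-row=3; cleared 0 line(s) (total 0); column heights now [0 7 3 6 6], max=7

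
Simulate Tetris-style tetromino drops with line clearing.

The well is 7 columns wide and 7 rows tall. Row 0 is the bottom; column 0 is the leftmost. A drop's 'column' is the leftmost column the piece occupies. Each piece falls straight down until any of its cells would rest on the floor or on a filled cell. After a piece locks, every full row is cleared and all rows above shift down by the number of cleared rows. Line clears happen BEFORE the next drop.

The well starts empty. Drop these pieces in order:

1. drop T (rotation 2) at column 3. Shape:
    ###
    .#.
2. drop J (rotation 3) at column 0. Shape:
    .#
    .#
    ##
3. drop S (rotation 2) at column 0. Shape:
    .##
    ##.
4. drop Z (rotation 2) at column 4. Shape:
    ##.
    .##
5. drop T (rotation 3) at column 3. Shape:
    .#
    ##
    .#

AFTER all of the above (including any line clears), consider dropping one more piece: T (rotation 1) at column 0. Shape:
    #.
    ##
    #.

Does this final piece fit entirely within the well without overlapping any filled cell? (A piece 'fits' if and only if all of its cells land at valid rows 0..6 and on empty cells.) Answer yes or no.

Answer: yes

Derivation:
Drop 1: T rot2 at col 3 lands with bottom-row=0; cleared 0 line(s) (total 0); column heights now [0 0 0 2 2 2 0], max=2
Drop 2: J rot3 at col 0 lands with bottom-row=0; cleared 0 line(s) (total 0); column heights now [1 3 0 2 2 2 0], max=3
Drop 3: S rot2 at col 0 lands with bottom-row=3; cleared 0 line(s) (total 0); column heights now [4 5 5 2 2 2 0], max=5
Drop 4: Z rot2 at col 4 lands with bottom-row=2; cleared 0 line(s) (total 0); column heights now [4 5 5 2 4 4 3], max=5
Drop 5: T rot3 at col 3 lands with bottom-row=4; cleared 0 line(s) (total 0); column heights now [4 5 5 6 7 4 3], max=7
Test piece T rot1 at col 0 (width 2): heights before test = [4 5 5 6 7 4 3]; fits = True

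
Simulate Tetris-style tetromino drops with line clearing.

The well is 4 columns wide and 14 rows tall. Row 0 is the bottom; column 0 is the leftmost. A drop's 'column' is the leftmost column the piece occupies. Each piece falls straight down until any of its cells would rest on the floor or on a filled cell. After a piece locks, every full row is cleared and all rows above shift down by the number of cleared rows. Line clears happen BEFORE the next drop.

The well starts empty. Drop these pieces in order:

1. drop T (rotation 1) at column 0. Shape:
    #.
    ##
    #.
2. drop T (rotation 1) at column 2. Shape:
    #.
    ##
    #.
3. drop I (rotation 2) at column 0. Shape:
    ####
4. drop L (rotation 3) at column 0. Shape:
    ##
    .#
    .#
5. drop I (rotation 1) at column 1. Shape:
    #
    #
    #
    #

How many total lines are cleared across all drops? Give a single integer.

Drop 1: T rot1 at col 0 lands with bottom-row=0; cleared 0 line(s) (total 0); column heights now [3 2 0 0], max=3
Drop 2: T rot1 at col 2 lands with bottom-row=0; cleared 1 line(s) (total 1); column heights now [2 0 2 0], max=2
Drop 3: I rot2 at col 0 lands with bottom-row=2; cleared 1 line(s) (total 2); column heights now [2 0 2 0], max=2
Drop 4: L rot3 at col 0 lands with bottom-row=0; cleared 0 line(s) (total 2); column heights now [3 3 2 0], max=3
Drop 5: I rot1 at col 1 lands with bottom-row=3; cleared 0 line(s) (total 2); column heights now [3 7 2 0], max=7

Answer: 2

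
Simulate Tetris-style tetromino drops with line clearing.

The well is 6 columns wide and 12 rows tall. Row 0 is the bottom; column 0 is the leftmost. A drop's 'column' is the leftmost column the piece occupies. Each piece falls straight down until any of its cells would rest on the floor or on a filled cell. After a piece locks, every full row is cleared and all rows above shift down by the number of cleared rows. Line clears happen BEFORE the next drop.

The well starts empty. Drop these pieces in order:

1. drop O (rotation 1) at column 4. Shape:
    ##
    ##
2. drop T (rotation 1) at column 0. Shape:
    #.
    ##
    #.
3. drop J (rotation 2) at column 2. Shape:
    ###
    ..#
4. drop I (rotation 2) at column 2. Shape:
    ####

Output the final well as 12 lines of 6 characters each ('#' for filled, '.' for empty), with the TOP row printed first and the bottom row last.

Answer: ......
......
......
......
......
......
......
..####
..###.
#...#.
##..##
#...##

Derivation:
Drop 1: O rot1 at col 4 lands with bottom-row=0; cleared 0 line(s) (total 0); column heights now [0 0 0 0 2 2], max=2
Drop 2: T rot1 at col 0 lands with bottom-row=0; cleared 0 line(s) (total 0); column heights now [3 2 0 0 2 2], max=3
Drop 3: J rot2 at col 2 lands with bottom-row=2; cleared 0 line(s) (total 0); column heights now [3 2 4 4 4 2], max=4
Drop 4: I rot2 at col 2 lands with bottom-row=4; cleared 0 line(s) (total 0); column heights now [3 2 5 5 5 5], max=5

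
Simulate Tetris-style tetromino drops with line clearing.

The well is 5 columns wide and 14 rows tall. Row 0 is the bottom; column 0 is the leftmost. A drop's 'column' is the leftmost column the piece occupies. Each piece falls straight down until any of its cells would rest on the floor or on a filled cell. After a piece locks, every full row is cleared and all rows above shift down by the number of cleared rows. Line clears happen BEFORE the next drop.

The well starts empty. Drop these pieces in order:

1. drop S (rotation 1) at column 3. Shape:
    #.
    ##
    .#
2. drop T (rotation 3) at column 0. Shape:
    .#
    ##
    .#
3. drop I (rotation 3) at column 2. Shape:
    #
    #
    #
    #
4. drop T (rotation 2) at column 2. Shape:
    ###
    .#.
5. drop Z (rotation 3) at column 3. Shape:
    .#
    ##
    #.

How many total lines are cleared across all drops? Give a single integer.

Drop 1: S rot1 at col 3 lands with bottom-row=0; cleared 0 line(s) (total 0); column heights now [0 0 0 3 2], max=3
Drop 2: T rot3 at col 0 lands with bottom-row=0; cleared 0 line(s) (total 0); column heights now [2 3 0 3 2], max=3
Drop 3: I rot3 at col 2 lands with bottom-row=0; cleared 1 line(s) (total 1); column heights now [0 2 3 2 1], max=3
Drop 4: T rot2 at col 2 lands with bottom-row=2; cleared 0 line(s) (total 1); column heights now [0 2 4 4 4], max=4
Drop 5: Z rot3 at col 3 lands with bottom-row=4; cleared 0 line(s) (total 1); column heights now [0 2 4 6 7], max=7

Answer: 1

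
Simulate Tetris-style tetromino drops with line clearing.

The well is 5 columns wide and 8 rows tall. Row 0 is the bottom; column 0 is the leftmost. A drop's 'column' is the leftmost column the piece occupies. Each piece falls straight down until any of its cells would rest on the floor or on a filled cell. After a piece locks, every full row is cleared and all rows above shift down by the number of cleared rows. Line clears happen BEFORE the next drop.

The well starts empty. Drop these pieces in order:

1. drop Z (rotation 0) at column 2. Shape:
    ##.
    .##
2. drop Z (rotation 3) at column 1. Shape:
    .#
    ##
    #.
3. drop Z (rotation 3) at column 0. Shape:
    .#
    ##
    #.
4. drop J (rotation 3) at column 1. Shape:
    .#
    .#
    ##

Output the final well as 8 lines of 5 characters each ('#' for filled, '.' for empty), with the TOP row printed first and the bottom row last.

Answer: ..#..
..#..
.##..
.#...
###..
###..
.###.
...##

Derivation:
Drop 1: Z rot0 at col 2 lands with bottom-row=0; cleared 0 line(s) (total 0); column heights now [0 0 2 2 1], max=2
Drop 2: Z rot3 at col 1 lands with bottom-row=1; cleared 0 line(s) (total 0); column heights now [0 3 4 2 1], max=4
Drop 3: Z rot3 at col 0 lands with bottom-row=2; cleared 0 line(s) (total 0); column heights now [4 5 4 2 1], max=5
Drop 4: J rot3 at col 1 lands with bottom-row=5; cleared 0 line(s) (total 0); column heights now [4 6 8 2 1], max=8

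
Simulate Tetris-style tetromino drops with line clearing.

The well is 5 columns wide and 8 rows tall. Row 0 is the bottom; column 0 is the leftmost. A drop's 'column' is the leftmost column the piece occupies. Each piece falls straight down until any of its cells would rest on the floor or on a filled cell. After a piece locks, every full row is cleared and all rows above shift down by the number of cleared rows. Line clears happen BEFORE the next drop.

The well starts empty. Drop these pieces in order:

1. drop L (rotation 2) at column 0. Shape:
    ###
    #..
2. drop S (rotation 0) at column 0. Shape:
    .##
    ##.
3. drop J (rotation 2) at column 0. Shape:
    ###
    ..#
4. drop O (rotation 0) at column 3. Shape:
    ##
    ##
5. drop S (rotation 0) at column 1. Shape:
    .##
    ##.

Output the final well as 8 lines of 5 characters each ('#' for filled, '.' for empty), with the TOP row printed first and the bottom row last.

Answer: .....
..##.
.##..
###..
..#..
.##..
##...
#..##

Derivation:
Drop 1: L rot2 at col 0 lands with bottom-row=0; cleared 0 line(s) (total 0); column heights now [2 2 2 0 0], max=2
Drop 2: S rot0 at col 0 lands with bottom-row=2; cleared 0 line(s) (total 0); column heights now [3 4 4 0 0], max=4
Drop 3: J rot2 at col 0 lands with bottom-row=4; cleared 0 line(s) (total 0); column heights now [6 6 6 0 0], max=6
Drop 4: O rot0 at col 3 lands with bottom-row=0; cleared 1 line(s) (total 1); column heights now [5 5 5 1 1], max=5
Drop 5: S rot0 at col 1 lands with bottom-row=5; cleared 0 line(s) (total 1); column heights now [5 6 7 7 1], max=7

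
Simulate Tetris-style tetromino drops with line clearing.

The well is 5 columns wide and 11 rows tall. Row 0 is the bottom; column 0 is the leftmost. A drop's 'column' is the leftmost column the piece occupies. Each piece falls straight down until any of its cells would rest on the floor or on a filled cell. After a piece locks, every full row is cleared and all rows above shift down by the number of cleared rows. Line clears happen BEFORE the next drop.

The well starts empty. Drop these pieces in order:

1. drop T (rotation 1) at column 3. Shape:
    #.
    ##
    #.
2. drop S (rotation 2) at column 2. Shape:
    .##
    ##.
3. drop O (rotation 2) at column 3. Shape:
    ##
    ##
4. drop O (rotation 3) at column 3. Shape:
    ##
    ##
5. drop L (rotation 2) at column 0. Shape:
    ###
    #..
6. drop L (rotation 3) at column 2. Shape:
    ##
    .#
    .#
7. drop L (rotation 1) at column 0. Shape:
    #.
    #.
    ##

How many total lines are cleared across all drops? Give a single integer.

Answer: 1

Derivation:
Drop 1: T rot1 at col 3 lands with bottom-row=0; cleared 0 line(s) (total 0); column heights now [0 0 0 3 2], max=3
Drop 2: S rot2 at col 2 lands with bottom-row=3; cleared 0 line(s) (total 0); column heights now [0 0 4 5 5], max=5
Drop 3: O rot2 at col 3 lands with bottom-row=5; cleared 0 line(s) (total 0); column heights now [0 0 4 7 7], max=7
Drop 4: O rot3 at col 3 lands with bottom-row=7; cleared 0 line(s) (total 0); column heights now [0 0 4 9 9], max=9
Drop 5: L rot2 at col 0 lands with bottom-row=3; cleared 1 line(s) (total 1); column heights now [4 0 4 8 8], max=8
Drop 6: L rot3 at col 2 lands with bottom-row=8; cleared 0 line(s) (total 1); column heights now [4 0 11 11 8], max=11
Drop 7: L rot1 at col 0 lands with bottom-row=4; cleared 0 line(s) (total 1); column heights now [7 5 11 11 8], max=11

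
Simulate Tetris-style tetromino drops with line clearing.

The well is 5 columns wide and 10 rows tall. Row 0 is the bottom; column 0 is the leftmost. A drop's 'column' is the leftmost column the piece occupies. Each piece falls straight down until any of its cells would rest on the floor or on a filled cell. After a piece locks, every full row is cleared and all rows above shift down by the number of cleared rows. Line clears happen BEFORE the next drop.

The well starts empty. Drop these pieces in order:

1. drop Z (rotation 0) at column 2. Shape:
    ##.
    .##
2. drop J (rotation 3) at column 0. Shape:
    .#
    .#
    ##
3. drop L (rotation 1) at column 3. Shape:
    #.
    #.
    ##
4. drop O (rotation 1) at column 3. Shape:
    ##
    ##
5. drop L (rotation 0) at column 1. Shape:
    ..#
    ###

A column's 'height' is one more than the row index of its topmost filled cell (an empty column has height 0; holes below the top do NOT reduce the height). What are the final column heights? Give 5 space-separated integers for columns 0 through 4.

Answer: 1 8 8 9 7

Derivation:
Drop 1: Z rot0 at col 2 lands with bottom-row=0; cleared 0 line(s) (total 0); column heights now [0 0 2 2 1], max=2
Drop 2: J rot3 at col 0 lands with bottom-row=0; cleared 0 line(s) (total 0); column heights now [1 3 2 2 1], max=3
Drop 3: L rot1 at col 3 lands with bottom-row=2; cleared 0 line(s) (total 0); column heights now [1 3 2 5 3], max=5
Drop 4: O rot1 at col 3 lands with bottom-row=5; cleared 0 line(s) (total 0); column heights now [1 3 2 7 7], max=7
Drop 5: L rot0 at col 1 lands with bottom-row=7; cleared 0 line(s) (total 0); column heights now [1 8 8 9 7], max=9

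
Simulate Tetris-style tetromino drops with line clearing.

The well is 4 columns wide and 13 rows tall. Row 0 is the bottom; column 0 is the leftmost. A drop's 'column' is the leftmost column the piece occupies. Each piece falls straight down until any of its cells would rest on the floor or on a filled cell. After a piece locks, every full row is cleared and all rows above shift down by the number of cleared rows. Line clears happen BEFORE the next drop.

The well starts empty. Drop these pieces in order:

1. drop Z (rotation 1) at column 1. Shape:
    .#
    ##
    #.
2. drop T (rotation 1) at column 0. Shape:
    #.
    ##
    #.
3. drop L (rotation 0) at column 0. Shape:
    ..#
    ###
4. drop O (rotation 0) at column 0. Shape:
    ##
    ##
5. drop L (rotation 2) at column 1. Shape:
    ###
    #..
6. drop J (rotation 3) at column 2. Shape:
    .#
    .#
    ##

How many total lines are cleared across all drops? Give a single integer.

Drop 1: Z rot1 at col 1 lands with bottom-row=0; cleared 0 line(s) (total 0); column heights now [0 2 3 0], max=3
Drop 2: T rot1 at col 0 lands with bottom-row=1; cleared 0 line(s) (total 0); column heights now [4 3 3 0], max=4
Drop 3: L rot0 at col 0 lands with bottom-row=4; cleared 0 line(s) (total 0); column heights now [5 5 6 0], max=6
Drop 4: O rot0 at col 0 lands with bottom-row=5; cleared 0 line(s) (total 0); column heights now [7 7 6 0], max=7
Drop 5: L rot2 at col 1 lands with bottom-row=7; cleared 0 line(s) (total 0); column heights now [7 9 9 9], max=9
Drop 6: J rot3 at col 2 lands with bottom-row=9; cleared 0 line(s) (total 0); column heights now [7 9 10 12], max=12

Answer: 0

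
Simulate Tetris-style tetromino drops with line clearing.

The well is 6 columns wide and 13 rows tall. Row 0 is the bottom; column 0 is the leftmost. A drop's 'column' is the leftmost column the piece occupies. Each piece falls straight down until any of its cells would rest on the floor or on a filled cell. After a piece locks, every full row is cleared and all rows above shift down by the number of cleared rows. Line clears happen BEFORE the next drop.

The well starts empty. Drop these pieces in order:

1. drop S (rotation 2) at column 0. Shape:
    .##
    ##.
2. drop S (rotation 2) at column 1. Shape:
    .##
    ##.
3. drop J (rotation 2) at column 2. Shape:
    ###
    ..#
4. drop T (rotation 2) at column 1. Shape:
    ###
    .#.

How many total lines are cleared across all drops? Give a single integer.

Drop 1: S rot2 at col 0 lands with bottom-row=0; cleared 0 line(s) (total 0); column heights now [1 2 2 0 0 0], max=2
Drop 2: S rot2 at col 1 lands with bottom-row=2; cleared 0 line(s) (total 0); column heights now [1 3 4 4 0 0], max=4
Drop 3: J rot2 at col 2 lands with bottom-row=3; cleared 0 line(s) (total 0); column heights now [1 3 5 5 5 0], max=5
Drop 4: T rot2 at col 1 lands with bottom-row=5; cleared 0 line(s) (total 0); column heights now [1 7 7 7 5 0], max=7

Answer: 0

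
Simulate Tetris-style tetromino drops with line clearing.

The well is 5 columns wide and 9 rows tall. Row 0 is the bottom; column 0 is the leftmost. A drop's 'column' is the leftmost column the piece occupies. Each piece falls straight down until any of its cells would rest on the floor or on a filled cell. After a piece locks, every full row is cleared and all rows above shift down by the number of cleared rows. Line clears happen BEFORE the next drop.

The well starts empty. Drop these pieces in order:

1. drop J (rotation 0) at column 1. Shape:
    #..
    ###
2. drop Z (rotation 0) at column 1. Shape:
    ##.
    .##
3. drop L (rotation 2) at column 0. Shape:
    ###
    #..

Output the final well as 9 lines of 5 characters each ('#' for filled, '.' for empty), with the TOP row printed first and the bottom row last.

Answer: .....
.....
.....
.....
.....
###..
###..
.###.
.###.

Derivation:
Drop 1: J rot0 at col 1 lands with bottom-row=0; cleared 0 line(s) (total 0); column heights now [0 2 1 1 0], max=2
Drop 2: Z rot0 at col 1 lands with bottom-row=1; cleared 0 line(s) (total 0); column heights now [0 3 3 2 0], max=3
Drop 3: L rot2 at col 0 lands with bottom-row=2; cleared 0 line(s) (total 0); column heights now [4 4 4 2 0], max=4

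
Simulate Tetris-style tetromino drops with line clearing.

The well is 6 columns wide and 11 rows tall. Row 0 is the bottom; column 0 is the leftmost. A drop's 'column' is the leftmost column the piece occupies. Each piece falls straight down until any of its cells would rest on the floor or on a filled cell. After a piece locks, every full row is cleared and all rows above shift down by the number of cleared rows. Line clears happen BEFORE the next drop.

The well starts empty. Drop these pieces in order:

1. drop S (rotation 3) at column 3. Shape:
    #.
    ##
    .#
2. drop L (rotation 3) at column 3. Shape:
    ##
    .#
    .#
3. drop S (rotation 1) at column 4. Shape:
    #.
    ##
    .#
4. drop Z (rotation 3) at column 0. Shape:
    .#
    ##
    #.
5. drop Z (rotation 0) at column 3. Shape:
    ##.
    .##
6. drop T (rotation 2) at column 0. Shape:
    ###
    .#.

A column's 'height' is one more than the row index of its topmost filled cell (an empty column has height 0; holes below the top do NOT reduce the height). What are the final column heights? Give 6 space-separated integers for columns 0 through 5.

Drop 1: S rot3 at col 3 lands with bottom-row=0; cleared 0 line(s) (total 0); column heights now [0 0 0 3 2 0], max=3
Drop 2: L rot3 at col 3 lands with bottom-row=2; cleared 0 line(s) (total 0); column heights now [0 0 0 5 5 0], max=5
Drop 3: S rot1 at col 4 lands with bottom-row=4; cleared 0 line(s) (total 0); column heights now [0 0 0 5 7 6], max=7
Drop 4: Z rot3 at col 0 lands with bottom-row=0; cleared 0 line(s) (total 0); column heights now [2 3 0 5 7 6], max=7
Drop 5: Z rot0 at col 3 lands with bottom-row=7; cleared 0 line(s) (total 0); column heights now [2 3 0 9 9 8], max=9
Drop 6: T rot2 at col 0 lands with bottom-row=3; cleared 1 line(s) (total 1); column heights now [2 4 0 8 8 7], max=8

Answer: 2 4 0 8 8 7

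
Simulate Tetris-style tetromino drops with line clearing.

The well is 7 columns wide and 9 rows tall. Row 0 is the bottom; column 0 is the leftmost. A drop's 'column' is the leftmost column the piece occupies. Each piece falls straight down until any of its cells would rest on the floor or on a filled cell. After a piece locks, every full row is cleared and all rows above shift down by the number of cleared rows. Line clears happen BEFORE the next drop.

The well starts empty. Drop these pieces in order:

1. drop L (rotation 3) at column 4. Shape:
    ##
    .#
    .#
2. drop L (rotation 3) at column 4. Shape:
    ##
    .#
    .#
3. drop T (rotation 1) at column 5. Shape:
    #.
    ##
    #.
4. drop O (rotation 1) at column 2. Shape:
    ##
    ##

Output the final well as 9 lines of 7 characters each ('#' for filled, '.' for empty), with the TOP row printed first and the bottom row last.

Drop 1: L rot3 at col 4 lands with bottom-row=0; cleared 0 line(s) (total 0); column heights now [0 0 0 0 3 3 0], max=3
Drop 2: L rot3 at col 4 lands with bottom-row=3; cleared 0 line(s) (total 0); column heights now [0 0 0 0 6 6 0], max=6
Drop 3: T rot1 at col 5 lands with bottom-row=6; cleared 0 line(s) (total 0); column heights now [0 0 0 0 6 9 8], max=9
Drop 4: O rot1 at col 2 lands with bottom-row=0; cleared 0 line(s) (total 0); column heights now [0 0 2 2 6 9 8], max=9

Answer: .....#.
.....##
.....#.
....##.
.....#.
.....#.
....##.
..##.#.
..##.#.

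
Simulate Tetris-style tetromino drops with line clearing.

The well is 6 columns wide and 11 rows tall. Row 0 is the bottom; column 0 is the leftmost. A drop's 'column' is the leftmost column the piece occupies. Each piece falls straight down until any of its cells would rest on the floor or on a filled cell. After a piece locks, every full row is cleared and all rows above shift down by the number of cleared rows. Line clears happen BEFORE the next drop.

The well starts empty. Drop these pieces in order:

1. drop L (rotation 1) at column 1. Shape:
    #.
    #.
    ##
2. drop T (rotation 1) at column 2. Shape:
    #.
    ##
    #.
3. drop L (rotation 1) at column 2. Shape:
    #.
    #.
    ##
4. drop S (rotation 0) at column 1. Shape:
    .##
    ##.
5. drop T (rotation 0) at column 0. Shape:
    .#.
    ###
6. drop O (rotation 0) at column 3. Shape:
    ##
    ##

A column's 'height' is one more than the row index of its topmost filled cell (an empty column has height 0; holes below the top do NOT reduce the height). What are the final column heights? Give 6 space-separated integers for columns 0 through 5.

Answer: 10 11 10 11 11 0

Derivation:
Drop 1: L rot1 at col 1 lands with bottom-row=0; cleared 0 line(s) (total 0); column heights now [0 3 1 0 0 0], max=3
Drop 2: T rot1 at col 2 lands with bottom-row=1; cleared 0 line(s) (total 0); column heights now [0 3 4 3 0 0], max=4
Drop 3: L rot1 at col 2 lands with bottom-row=4; cleared 0 line(s) (total 0); column heights now [0 3 7 5 0 0], max=7
Drop 4: S rot0 at col 1 lands with bottom-row=7; cleared 0 line(s) (total 0); column heights now [0 8 9 9 0 0], max=9
Drop 5: T rot0 at col 0 lands with bottom-row=9; cleared 0 line(s) (total 0); column heights now [10 11 10 9 0 0], max=11
Drop 6: O rot0 at col 3 lands with bottom-row=9; cleared 0 line(s) (total 0); column heights now [10 11 10 11 11 0], max=11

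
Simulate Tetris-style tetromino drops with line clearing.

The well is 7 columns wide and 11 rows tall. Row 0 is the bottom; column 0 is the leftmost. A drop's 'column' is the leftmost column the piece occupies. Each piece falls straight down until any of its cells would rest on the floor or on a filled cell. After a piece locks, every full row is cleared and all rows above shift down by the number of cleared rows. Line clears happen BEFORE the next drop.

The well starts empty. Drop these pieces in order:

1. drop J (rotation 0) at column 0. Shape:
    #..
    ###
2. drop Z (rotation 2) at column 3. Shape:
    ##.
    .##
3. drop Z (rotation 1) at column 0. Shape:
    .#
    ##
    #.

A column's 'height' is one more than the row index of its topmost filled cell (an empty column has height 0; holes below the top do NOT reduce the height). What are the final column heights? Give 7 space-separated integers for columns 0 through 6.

Drop 1: J rot0 at col 0 lands with bottom-row=0; cleared 0 line(s) (total 0); column heights now [2 1 1 0 0 0 0], max=2
Drop 2: Z rot2 at col 3 lands with bottom-row=0; cleared 0 line(s) (total 0); column heights now [2 1 1 2 2 1 0], max=2
Drop 3: Z rot1 at col 0 lands with bottom-row=2; cleared 0 line(s) (total 0); column heights now [4 5 1 2 2 1 0], max=5

Answer: 4 5 1 2 2 1 0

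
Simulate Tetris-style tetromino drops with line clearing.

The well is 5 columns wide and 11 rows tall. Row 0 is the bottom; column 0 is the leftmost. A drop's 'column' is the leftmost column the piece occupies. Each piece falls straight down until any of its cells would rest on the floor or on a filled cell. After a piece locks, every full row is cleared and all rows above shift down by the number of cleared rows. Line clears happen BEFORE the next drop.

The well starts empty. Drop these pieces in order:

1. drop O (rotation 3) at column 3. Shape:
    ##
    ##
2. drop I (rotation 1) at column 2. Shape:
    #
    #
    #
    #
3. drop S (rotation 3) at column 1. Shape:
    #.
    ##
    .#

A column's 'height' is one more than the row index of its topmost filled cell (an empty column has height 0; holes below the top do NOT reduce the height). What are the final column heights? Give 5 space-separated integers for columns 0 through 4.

Answer: 0 7 6 2 2

Derivation:
Drop 1: O rot3 at col 3 lands with bottom-row=0; cleared 0 line(s) (total 0); column heights now [0 0 0 2 2], max=2
Drop 2: I rot1 at col 2 lands with bottom-row=0; cleared 0 line(s) (total 0); column heights now [0 0 4 2 2], max=4
Drop 3: S rot3 at col 1 lands with bottom-row=4; cleared 0 line(s) (total 0); column heights now [0 7 6 2 2], max=7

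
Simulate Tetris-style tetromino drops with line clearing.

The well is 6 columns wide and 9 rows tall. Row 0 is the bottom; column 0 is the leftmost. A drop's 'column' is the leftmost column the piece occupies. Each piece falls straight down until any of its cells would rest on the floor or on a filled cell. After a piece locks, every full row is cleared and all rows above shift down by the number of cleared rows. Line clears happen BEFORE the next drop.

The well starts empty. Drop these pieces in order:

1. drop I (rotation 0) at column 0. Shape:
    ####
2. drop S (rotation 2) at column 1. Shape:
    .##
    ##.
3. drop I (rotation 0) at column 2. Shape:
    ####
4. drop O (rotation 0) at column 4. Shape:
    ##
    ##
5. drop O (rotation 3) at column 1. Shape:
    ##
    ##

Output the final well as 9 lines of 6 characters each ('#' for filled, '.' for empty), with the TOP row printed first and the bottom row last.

Drop 1: I rot0 at col 0 lands with bottom-row=0; cleared 0 line(s) (total 0); column heights now [1 1 1 1 0 0], max=1
Drop 2: S rot2 at col 1 lands with bottom-row=1; cleared 0 line(s) (total 0); column heights now [1 2 3 3 0 0], max=3
Drop 3: I rot0 at col 2 lands with bottom-row=3; cleared 0 line(s) (total 0); column heights now [1 2 4 4 4 4], max=4
Drop 4: O rot0 at col 4 lands with bottom-row=4; cleared 0 line(s) (total 0); column heights now [1 2 4 4 6 6], max=6
Drop 5: O rot3 at col 1 lands with bottom-row=4; cleared 0 line(s) (total 0); column heights now [1 6 6 4 6 6], max=6

Answer: ......
......
......
.##.##
.##.##
..####
..##..
.##...
####..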